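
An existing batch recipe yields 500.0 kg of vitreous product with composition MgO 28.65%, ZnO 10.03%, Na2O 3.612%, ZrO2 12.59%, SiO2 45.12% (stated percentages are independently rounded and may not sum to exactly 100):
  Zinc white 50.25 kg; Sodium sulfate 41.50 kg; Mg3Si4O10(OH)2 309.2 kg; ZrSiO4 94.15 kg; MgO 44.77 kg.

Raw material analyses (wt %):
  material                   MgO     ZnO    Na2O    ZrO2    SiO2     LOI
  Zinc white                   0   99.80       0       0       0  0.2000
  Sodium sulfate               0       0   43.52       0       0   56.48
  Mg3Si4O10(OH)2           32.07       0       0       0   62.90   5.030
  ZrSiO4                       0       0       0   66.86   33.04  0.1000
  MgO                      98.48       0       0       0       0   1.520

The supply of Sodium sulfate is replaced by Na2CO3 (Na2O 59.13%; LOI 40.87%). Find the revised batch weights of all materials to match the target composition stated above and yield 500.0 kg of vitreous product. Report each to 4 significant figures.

Revised batch per 500.0 kg vitreous product:
  Zinc white: 50.25 kg
  Na2CO3: 30.54 kg
  Mg3Si4O10(OH)2: 309.2 kg
  ZrSiO4: 94.15 kg
  MgO: 44.77 kg
Total batch = 528.9 kg; LOI loss = 28.91 kg

All internal work holds full precision in all steps — in-progress results are shown, with 4-significant-digit rounding, on the page; exactly one rounding goes into each reported result; the derived quantities, including net glass mass, the yield, the totals, five oxide percentages, LOI, are carried from the batch weights at 500.0 kg of glass in exact precision, as quoted within the problem or answer text.
The oxide mass targets at 500.0 kg vitreous product:
  MgO: 28.65% × 500.0 = 143.2 kg
  ZnO: 10.03% × 500.0 = 50.15 kg
  Na2O: 3.612% × 500.0 = 18.06 kg
  ZrO2: 12.59% × 500.0 = 62.95 kg
  SiO2: 45.12% × 500.0 = 225.6 kg
Checking each oxide sum from the weights as reported, on the stated basis (delivered sums recover each target within answer rounding):
  MgO: 309.2·0.3207 + 44.77·0.9848 = 143.2 kg (target 143.2 kg)
  ZnO: 50.25·0.9980 = 50.15 kg (target 50.15 kg)
  Na2O: 30.54·0.5913 = 18.06 kg (target 18.06 kg)
  ZrO2: 94.15·0.6686 = 62.95 kg (target 62.95 kg)
  SiO2: 309.2·0.6290 + 94.15·0.3304 = 225.6 kg (target 225.6 kg)
Glass-mass bookkeeping: the batch minus its LOI: 500.0 kg (oxide target masses add up to 500.0 kg; versus the stated basis of 500.0 kg — any gap is answer rounding).
Batch grand total — Σ batch = 528.9 kg; loss to ignition Σ batch·LOI = 28.91 kg; as yield: glass ÷ batch → 94.53%.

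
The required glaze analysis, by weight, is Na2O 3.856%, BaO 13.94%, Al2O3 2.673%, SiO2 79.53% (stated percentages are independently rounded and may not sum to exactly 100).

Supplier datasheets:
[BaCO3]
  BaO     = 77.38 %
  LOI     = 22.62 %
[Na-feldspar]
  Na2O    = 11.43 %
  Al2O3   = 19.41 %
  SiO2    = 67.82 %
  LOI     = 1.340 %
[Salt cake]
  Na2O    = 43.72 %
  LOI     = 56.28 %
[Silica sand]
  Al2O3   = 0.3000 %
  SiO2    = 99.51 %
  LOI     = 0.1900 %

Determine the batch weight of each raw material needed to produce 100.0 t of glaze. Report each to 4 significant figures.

Working values are shown rounded to four significant digits alongside each step; all internal work keeps full float precision all the way through; each reported figure sees exactly one rounding; derived quantities (the yield, glass mass, four oxide percentages, the totals, LOI) are computed in full float precision from the batch weights at 100.0 t of glass, as set out in problem or answer.
The oxide mass targets at 100.0 t glaze:
  Na2O: 3.856% × 100.0 = 3.856 t
  BaO: 13.94% × 100.0 = 13.94 t
  Al2O3: 2.673% × 100.0 = 2.673 t
  SiO2: 79.53% × 100.0 = 79.53 t
Checking each oxide sum per the reported batch figures, against the basis in use (each sum matches its target mass inside rounding margins):
  Na2O: 12.67·0.1143 + 5.508·0.4372 = 3.856 t (target 3.856 t)
  BaO: 18.01·0.7738 = 13.94 t (target 13.94 t)
  Al2O3: 12.67·0.1941 + 71.29·0.003000 = 2.673 t (target 2.673 t)
  SiO2: 12.67·0.6782 + 71.29·0.9951 = 79.53 t (target 79.53 t)
Glass mass check: batch total minus LOI = 100.0 t (summing oxide targets gives 100.0 t; against the stated basis, 100.0 t — rounding explains the deltas).
Batch total: Σ batch = 107.5 t; loss to ignition Σ batch·LOI = 7.479 t; yield, glass over the total, = 93.04%.

Batch per 100.0 t glaze:
  BaCO3: 18.01 t
  Na-feldspar: 12.67 t
  Salt cake: 5.508 t
  Silica sand: 71.29 t
Total batch = 107.5 t; LOI loss = 7.479 t; yield = 93.04%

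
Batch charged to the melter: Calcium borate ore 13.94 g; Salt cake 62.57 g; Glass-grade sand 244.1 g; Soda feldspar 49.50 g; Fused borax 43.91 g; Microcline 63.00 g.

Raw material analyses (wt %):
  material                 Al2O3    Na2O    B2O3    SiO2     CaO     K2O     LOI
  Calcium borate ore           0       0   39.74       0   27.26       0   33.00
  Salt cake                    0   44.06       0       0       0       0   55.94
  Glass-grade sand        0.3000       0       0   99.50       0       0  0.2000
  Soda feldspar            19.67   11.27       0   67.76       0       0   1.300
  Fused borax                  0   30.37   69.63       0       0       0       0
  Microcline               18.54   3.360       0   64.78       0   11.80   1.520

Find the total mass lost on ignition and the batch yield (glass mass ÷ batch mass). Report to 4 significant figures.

LOI loss = 41.69 g; glass = 435.3 g; yield = 91.26%

Mid-chain values are displayed, rounded to 4 significant figures, in the printout — the whole derivation carries exact precision end to end. Each reported result includes exactly one rounding; derived quantities are recomputed from the weighed amounts per 435.3 g of glass in full precision (totals, LOI, yield, six oxide percentages, net glass mass), exactly as printed in the question or the answer.
Each material's LOI contribution:
  Calcium borate ore: 13.94 × 0.3300 = 4.600 g
  Salt cake: 62.57 × 0.5594 = 35.00 g
  Glass-grade sand: 244.1 × 0.002000 = 0.4882 g
  Soda feldspar: 49.50 × 0.01300 = 0.6435 g
  Fused borax: 43.91 × 0 = 0 g
  Microcline: 63.00 × 0.01520 = 0.9576 g
Total LOI = 41.69 g
Glass = batch − LOI = 477.0 − 41.69 = 435.3 g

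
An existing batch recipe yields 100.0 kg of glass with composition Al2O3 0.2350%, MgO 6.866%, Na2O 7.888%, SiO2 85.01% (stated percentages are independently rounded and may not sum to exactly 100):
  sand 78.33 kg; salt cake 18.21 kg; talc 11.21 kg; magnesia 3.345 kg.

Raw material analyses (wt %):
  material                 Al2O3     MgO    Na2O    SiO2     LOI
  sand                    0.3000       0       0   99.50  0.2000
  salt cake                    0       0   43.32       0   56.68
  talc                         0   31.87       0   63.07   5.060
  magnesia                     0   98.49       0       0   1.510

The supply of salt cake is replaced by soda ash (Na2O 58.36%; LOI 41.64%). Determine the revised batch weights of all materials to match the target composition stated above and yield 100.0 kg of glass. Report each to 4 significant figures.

Intermediates are displayed rounded off to 4 significant figures between the steps. All arithmetic keeps full float precision at each step. Each reported number includes exactly one rounding. The derived quantities, including ignition loss, the four compositions, glass mass, yield, the totals, are recomputed starting from the weights for 100.0 kg of glass in full precision as they appear in problem or answer.
The oxide mass targets at 100.0 kg glass:
  Al2O3: 0.2350% × 100.0 = 0.2350 kg
  MgO: 6.866% × 100.0 = 6.866 kg
  Na2O: 7.888% × 100.0 = 7.888 kg
  SiO2: 85.01% × 100.0 = 85.01 kg
Balance tally, oxide-wise, on the weights just shown, under the basis named above (sum by sum, the targets are met once rounding is allowed for):
  Al2O3: 78.33·0.003000 = 0.2350 kg (target 0.2350 kg)
  MgO: 11.21·0.3187 + 3.345·0.9849 = 6.867 kg (target 6.866 kg)
  Na2O: 13.52·0.5836 = 7.890 kg (target 7.888 kg)
  SiO2: 78.33·0.9950 + 11.21·0.6307 = 85.01 kg (target 85.01 kg)
Glass-mass sanity pass: batch Σ − ignition loss = 100.0 kg (the Σ of target masses is 100.0 kg; the stated basis being 100.0 kg — gaps are rounding artifacts).
Batch total: Σ batch = 106.4 kg; LOI removed, Σ of batch·LOI: 6.404 kg; the yield ratio, glass ÷ batch: 93.98%.

Revised batch per 100.0 kg glass:
  sand: 78.33 kg
  soda ash: 13.52 kg
  talc: 11.21 kg
  magnesia: 3.345 kg
Total batch = 106.4 kg; LOI loss = 6.404 kg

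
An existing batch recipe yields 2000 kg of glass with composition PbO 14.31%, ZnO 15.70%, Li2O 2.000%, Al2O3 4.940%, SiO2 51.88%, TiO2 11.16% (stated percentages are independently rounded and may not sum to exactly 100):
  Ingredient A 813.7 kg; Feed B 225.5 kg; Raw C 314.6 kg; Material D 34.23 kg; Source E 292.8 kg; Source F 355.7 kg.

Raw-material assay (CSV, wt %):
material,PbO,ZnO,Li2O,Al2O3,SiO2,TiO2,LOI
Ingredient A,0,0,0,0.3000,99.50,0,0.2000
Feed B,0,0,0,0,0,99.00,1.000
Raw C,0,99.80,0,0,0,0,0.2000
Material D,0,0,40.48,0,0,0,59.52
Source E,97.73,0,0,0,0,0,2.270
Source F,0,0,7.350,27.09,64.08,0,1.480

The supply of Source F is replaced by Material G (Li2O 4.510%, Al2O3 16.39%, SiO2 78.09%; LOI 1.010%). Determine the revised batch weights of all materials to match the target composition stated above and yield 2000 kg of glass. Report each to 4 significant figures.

Mid-chain values are shown rounded to 4 significant figures at each printed step; every computation runs at full float precision at every stage — each reported figure carries a single rounding; derived quantities (the yield, net glass mass, totals, six oxide percentages, LOI) are re-derived at full float precision from the weighed amounts per 2000 kg of glass exactly as printed in problem or answer.
Per-oxide target masses for 2000 kg glass:
  PbO: 14.31% × 2000 = 286.2 kg
  ZnO: 15.70% × 2000 = 314.0 kg
  Li2O: 2.000% × 2000 = 40.00 kg
  Al2O3: 4.940% × 2000 = 98.80 kg
  SiO2: 51.88% × 2000 = 1038 kg
  TiO2: 11.16% × 2000 = 223.2 kg
Per-oxide balance check given the weights on record, per the basis as stated (oxide sums agree with the targets up to rounding of the answer):
  PbO: 292.8·0.9773 = 286.2 kg (target 286.2 kg)
  ZnO: 314.6·0.9980 = 314.0 kg (target 314.0 kg)
  Li2O: 32.83·0.4048 + 592.2·0.04510 = 40.00 kg (target 40.00 kg)
  Al2O3: 578.0·0.003000 + 592.2·0.1639 = 98.80 kg (target 98.80 kg)
  SiO2: 578.0·0.9950 + 592.2·0.7809 = 1038 kg (target 1038 kg)
  TiO2: 225.5·0.9900 = 223.2 kg (target 223.2 kg)
The glass-mass cross-check: whole batch net of LOI = 2000 kg (the targets, summed, come to 2000 kg; basis as stated: 2000 kg — rounding explains the deltas).
Summing the batch: Σ batch = 2036 kg; loss to ignition Σ batch·LOI = 36.21 kg; as yield: glass ÷ batch → 98.22%.

Revised batch per 2000 kg glass:
  Ingredient A: 578.0 kg
  Feed B: 225.5 kg
  Raw C: 314.6 kg
  Material D: 32.83 kg
  Source E: 292.8 kg
  Material G: 592.2 kg
Total batch = 2036 kg; LOI loss = 36.21 kg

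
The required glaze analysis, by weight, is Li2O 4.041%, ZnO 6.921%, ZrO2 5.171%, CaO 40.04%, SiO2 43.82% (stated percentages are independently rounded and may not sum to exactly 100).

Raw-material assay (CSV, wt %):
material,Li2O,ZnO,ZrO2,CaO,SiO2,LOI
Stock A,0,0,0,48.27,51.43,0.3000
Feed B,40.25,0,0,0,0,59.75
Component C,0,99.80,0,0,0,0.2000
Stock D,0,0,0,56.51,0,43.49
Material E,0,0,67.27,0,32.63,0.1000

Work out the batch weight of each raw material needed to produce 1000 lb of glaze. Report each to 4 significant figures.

In-progress results are displayed rounded off to 4 significant digits across the worked steps — full precision is carried at every stage. Each reported value is rounded only once. All derived quantities, including glass mass, the totals, ignition loss, yield, the five compositions, are re-derived using the weight values for 1000 lb of glass in full precision, as given in problem or answer.
Target masses of each oxide per 1000 lb glaze:
  Li2O: 4.041% × 1000 = 40.41 lb
  ZnO: 6.921% × 1000 = 69.21 lb
  ZrO2: 5.171% × 1000 = 51.71 lb
  CaO: 40.04% × 1000 = 400.4 lb
  SiO2: 43.82% × 1000 = 438.2 lb
Sums-versus-targets review per the reported batch figures, on the stated basis (each sum matches its target mass up to rounding of the answer):
  Li2O: 100.4·0.4025 = 40.41 lb (target 40.41 lb)
  ZnO: 69.35·0.9980 = 69.21 lb (target 69.21 lb)
  ZrO2: 76.87·0.6727 = 51.71 lb (target 51.71 lb)
  CaO: 803.3·0.4827 + 22.41·0.5651 = 400.4 lb (target 400.4 lb)
  SiO2: 803.3·0.5143 + 76.87·0.3263 = 438.2 lb (target 438.2 lb)
Glass-mass closure: Σ batch − LOI loss = 1000 lb (per-oxide target masses sum to 999.9 lb; versus the stated basis of 1000 lb — a pure rounding effect).
Batch grand total — Σ batch = 1072 lb; the LOI term Σ batch·LOI equals 72.36 lb; yield, glass over the total, = 93.25%.

Batch per 1000 lb glaze:
  Stock A: 803.3 lb
  Feed B: 100.4 lb
  Component C: 69.35 lb
  Stock D: 22.41 lb
  Material E: 76.87 lb
Total batch = 1072 lb; LOI loss = 72.36 lb; yield = 93.25%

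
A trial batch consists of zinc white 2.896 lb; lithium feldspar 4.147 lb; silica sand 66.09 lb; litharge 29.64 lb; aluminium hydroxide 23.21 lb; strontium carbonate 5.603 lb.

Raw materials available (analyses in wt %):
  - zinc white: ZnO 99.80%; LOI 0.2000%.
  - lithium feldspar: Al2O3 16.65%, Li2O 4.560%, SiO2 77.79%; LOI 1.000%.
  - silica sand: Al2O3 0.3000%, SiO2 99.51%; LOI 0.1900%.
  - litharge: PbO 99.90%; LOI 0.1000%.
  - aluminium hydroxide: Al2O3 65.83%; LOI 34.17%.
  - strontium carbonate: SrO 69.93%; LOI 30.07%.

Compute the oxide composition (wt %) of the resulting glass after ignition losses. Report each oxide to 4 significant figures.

Glass mass = 121.8 lb (batch 131.6 − LOI 9.818).
Composition: PbO 24.32%, Al2O3 13.28%, Li2O 0.1553%, SrO 3.218%, SiO2 56.66%, ZnO 2.374%

Working values are shown rounded off to 4 significant figures when written out; all internal work runs at full float precision from start to finish; exactly one rounding is applied to each reported number; the derived quantities (totals, six oxide percentages, net glass mass, the yield, ignition loss) are carried from the weighed amounts per 121.8 lb of glass in full float precision precisely as stated by the problem or answer text.
Mass of each oxide from the mix:
  PbO: 29.64·0.9990 = 29.61 lb
  Al2O3: 4.147·0.1665 + 66.09·0.003000 + 23.21·0.6583 = 16.17 lb
  Li2O: 4.147·0.04560 = 0.1891 lb
  SrO: 5.603·0.6993 = 3.918 lb
  SiO2: 4.147·0.7779 + 66.09·0.9951 = 68.99 lb
  ZnO: 2.896·0.9980 = 2.890 lb
LOI: 2.896·0.002000 + 4.147·0.01000 + 66.09·0.001900 + 29.64·0.001000 + 23.21·0.3417 + 5.603·0.3007 = 9.818 lb
Net of LOI, the glass mass = 131.6 − 9.818 = 121.8 lb (the oxide masses sum to this)
wt % = 100 × oxide mass / glass mass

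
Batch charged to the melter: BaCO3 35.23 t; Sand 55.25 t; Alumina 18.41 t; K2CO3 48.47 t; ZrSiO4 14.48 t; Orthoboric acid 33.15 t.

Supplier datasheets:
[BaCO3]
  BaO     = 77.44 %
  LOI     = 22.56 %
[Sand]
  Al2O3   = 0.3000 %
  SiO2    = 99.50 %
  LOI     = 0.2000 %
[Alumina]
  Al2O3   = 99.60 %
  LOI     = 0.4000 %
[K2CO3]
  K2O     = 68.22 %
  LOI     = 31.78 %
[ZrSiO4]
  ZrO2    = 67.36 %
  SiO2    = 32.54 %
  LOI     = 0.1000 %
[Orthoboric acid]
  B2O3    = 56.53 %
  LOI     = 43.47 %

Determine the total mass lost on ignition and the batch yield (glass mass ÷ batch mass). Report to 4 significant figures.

LOI loss = 37.96 t; glass = 167.0 t; yield = 81.48%

The working math keeps full float precision at all times. Mid-chain values are printed rounded to 4 significant figures alongside each step. Each reported number includes exactly one rounding. Derived quantities are re-derived using the weight values at 167.0 t of glass at full precision (the totals, glass mass, yield, ignition loss, six oxide percentages) as quoted within either problem or answer.
Material-by-material LOI:
  BaCO3: 35.23 × 0.2256 = 7.948 t
  Sand: 55.25 × 0.002000 = 0.1105 t
  Alumina: 18.41 × 0.004000 = 0.07364 t
  K2CO3: 48.47 × 0.3178 = 15.40 t
  ZrSiO4: 14.48 × 0.001000 = 0.01448 t
  Orthoboric acid: 33.15 × 0.4347 = 14.41 t
Total LOI = 37.96 t
Glass = batch − LOI = 205.0 − 37.96 = 167.0 t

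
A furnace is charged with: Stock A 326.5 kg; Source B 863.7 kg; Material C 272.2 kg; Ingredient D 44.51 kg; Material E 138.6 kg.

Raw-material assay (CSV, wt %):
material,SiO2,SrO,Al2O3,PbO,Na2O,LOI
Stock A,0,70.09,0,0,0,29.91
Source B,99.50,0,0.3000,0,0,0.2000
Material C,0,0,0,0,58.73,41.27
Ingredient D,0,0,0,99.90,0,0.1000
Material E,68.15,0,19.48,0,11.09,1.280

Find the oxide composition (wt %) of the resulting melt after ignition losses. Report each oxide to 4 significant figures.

Glass mass = 1432 kg (batch 1646 − LOI 213.5).
Composition: SiO2 66.61%, SrO 15.98%, Al2O3 2.066%, PbO 3.105%, Na2O 12.24%

Working values appear, with 4-significant-digit rounding, in the printout. Every computation maintains exact precision at every stage — each reported number takes just one rounding. All derived quantities are carried in full precision (the five compositions, yield, net glass mass, ignition loss, the totals) using the weight values on 1432 kg of glass, as written in the problem or the answer.
Oxide masses out of the charge:
  SiO2: 863.7·0.9950 + 138.6·0.6815 = 953.8 kg
  SrO: 326.5·0.7009 = 228.8 kg
  Al2O3: 863.7·0.003000 + 138.6·0.1948 = 29.59 kg
  PbO: 44.51·0.9990 = 44.47 kg
  Na2O: 272.2·0.5873 + 138.6·0.1109 = 175.2 kg
LOI: 326.5·0.2991 + 863.7·0.002000 + 272.2·0.4127 + 44.51·0.001000 + 138.6·0.01280 = 213.5 kg
The glass mass, total less LOI, = 1646 − 213.5 = 1432 kg (the oxide masses sum to this)
each oxide over glass, ×100, is wt %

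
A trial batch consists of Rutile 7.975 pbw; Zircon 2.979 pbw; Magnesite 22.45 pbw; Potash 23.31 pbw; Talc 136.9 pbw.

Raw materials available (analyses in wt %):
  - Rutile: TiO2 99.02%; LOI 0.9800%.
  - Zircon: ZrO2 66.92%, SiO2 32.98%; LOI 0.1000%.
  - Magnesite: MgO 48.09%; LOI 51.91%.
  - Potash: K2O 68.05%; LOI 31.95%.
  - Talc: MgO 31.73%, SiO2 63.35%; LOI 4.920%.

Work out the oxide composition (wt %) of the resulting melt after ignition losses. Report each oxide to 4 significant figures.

The working math maintains full precision at every stage — mid-chain values are displayed, rounded to four significant figures, at each printed step. Exactly one rounding goes into every reported figure. All derived quantities (net glass mass, LOI, five oxide percentages, the yield, totals) are computed in exact precision from the weighed amounts on 167.7 pbw of glass as quoted within the question or the answer.
Oxide masses out of the charge:
  K2O: 23.31·0.6805 = 15.86 pbw
  MgO: 22.45·0.4809 + 136.9·0.3173 = 54.23 pbw
  ZrO2: 2.979·0.6692 = 1.994 pbw
  TiO2: 7.975·0.9902 = 7.897 pbw
  SiO2: 2.979·0.3298 + 136.9·0.6335 = 87.71 pbw
LOI: 7.975·0.009800 + 2.979·0.001000 + 22.45·0.5191 + 23.31·0.3195 + 136.9·0.04920 = 25.92 pbw
Resulting glass, batch − LOI: 193.6 − 25.92 = 167.7 pbw (= the summed oxide contributions)
wt % = oxide mass / glass mass × 100

Glass mass = 167.7 pbw (batch 193.6 − LOI 25.92).
Composition: K2O 9.459%, MgO 32.34%, ZrO2 1.189%, TiO2 4.709%, SiO2 52.30%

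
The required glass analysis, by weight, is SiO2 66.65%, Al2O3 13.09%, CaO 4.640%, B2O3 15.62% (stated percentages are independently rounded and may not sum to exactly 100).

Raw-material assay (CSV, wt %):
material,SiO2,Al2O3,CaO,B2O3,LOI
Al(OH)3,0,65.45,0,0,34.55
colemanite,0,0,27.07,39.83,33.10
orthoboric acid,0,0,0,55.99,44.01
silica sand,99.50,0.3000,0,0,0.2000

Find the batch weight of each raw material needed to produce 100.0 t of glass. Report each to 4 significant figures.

Batch per 100.0 t glass:
  Al(OH)3: 19.69 t
  colemanite: 17.14 t
  orthoboric acid: 15.70 t
  silica sand: 66.98 t
Total batch = 119.5 t; LOI loss = 19.52 t; yield = 83.67%

The intermediate values are displayed, rounded to four significant figures, at each printed step. All internal work maintains exact precision in all steps; each reported figure is rounded exactly once. The derived quantities are rebuilt from the weighed amounts for 100.0 t of glass in exact precision (yield, the totals, the four compositions, glass mass, ignition loss) as given in question or answer.
Oxide mass targets, per 100.0 t glass:
  SiO2: 66.65% × 100.0 = 66.65 t
  Al2O3: 13.09% × 100.0 = 13.09 t
  CaO: 4.640% × 100.0 = 4.640 t
  B2O3: 15.62% × 100.0 = 15.62 t
Oxide-by-oxide audit from the weights as reported, per the basis as stated (sum by sum, the targets are met up to rounding of the answer):
  SiO2: 66.98·0.9950 = 66.65 t (target 66.65 t)
  Al2O3: 19.69·0.6545 + 66.98·0.003000 = 13.09 t (target 13.09 t)
  CaO: 17.14·0.2707 = 4.640 t (target 4.640 t)
  B2O3: 17.14·0.3983 + 15.70·0.5599 = 15.62 t (target 15.62 t)
Glass-mass closure: Σ batch − LOI loss = 99.99 t (summing oxide targets gives 100.0 t; versus the stated basis of 100.0 t — gaps are rounding artifacts).
Adding the batch up: Σ batch = 119.5 t; LOI loss = Σ batch·LOI = 19.52 t; the yield ratio, glass ÷ batch: 83.67%.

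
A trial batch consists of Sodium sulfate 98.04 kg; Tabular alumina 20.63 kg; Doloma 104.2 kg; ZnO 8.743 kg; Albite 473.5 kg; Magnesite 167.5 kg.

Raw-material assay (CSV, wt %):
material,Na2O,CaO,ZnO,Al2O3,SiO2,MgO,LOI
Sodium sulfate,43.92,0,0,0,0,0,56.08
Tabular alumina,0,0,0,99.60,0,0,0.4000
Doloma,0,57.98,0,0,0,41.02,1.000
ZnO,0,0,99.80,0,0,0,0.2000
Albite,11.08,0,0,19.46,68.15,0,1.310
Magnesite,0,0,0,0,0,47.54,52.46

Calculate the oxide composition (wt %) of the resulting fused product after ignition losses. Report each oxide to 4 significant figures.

Glass mass = 722.4 kg (batch 872.6 − LOI 150.2).
Composition: Na2O 13.22%, CaO 8.363%, ZnO 1.208%, Al2O3 15.60%, SiO2 44.67%, MgO 16.94%

Working values are shown (rounded to four significant digits) in the printout; all arithmetic carries full precision throughout. Every reported figure is rounded once only; the derived quantities, including glass mass, LOI, totals, six oxide percentages, yield, are re-derived using the weight values for 722.4 kg of glass in exact precision, as quoted within problem or answer.
Oxide-by-oxide delivered mass:
  Na2O: 98.04·0.4392 + 473.5·0.1108 = 95.52 kg
  CaO: 104.2·0.5798 = 60.42 kg
  ZnO: 8.743·0.9980 = 8.726 kg
  Al2O3: 20.63·0.9960 + 473.5·0.1946 = 112.7 kg
  SiO2: 473.5·0.6815 = 322.7 kg
  MgO: 104.2·0.4102 + 167.5·0.4754 = 122.4 kg
LOI: 98.04·0.5608 + 20.63·0.004000 + 104.2·0.01000 + 8.743·0.002000 + 473.5·0.01310 + 167.5·0.5246 = 150.2 kg
Resulting glass, batch − LOI: 872.6 − 150.2 = 722.4 kg (= Σ oxide masses)
percent by weight: oxide/glass ×100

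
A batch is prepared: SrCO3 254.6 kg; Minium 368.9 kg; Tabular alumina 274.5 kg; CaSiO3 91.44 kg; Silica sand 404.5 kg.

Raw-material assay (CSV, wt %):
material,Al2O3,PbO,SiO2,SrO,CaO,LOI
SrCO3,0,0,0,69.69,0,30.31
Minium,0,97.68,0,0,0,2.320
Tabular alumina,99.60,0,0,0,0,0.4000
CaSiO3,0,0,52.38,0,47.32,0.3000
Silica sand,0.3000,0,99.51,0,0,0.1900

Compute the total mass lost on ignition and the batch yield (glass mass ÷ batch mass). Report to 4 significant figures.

The whole derivation carries full float precision at all times — mid-chain values are displayed with 4-significant-figure rounding at each printed step. A single rounding produces every reported figure — all derived quantities are computed in exact precision (glass mass, yield, LOI, five oxide percentages, the totals) starting from the weights for 1306 kg of glass exactly as printed in the problem or the answer.
LOI of each material in turn:
  SrCO3: 254.6 × 0.3031 = 77.17 kg
  Minium: 368.9 × 0.02320 = 8.558 kg
  Tabular alumina: 274.5 × 0.004000 = 1.098 kg
  CaSiO3: 91.44 × 0.003000 = 0.2743 kg
  Silica sand: 404.5 × 0.001900 = 0.7685 kg
Total LOI = 87.87 kg
Glass = batch − LOI = 1394 − 87.87 = 1306 kg

LOI loss = 87.87 kg; glass = 1306 kg; yield = 93.70%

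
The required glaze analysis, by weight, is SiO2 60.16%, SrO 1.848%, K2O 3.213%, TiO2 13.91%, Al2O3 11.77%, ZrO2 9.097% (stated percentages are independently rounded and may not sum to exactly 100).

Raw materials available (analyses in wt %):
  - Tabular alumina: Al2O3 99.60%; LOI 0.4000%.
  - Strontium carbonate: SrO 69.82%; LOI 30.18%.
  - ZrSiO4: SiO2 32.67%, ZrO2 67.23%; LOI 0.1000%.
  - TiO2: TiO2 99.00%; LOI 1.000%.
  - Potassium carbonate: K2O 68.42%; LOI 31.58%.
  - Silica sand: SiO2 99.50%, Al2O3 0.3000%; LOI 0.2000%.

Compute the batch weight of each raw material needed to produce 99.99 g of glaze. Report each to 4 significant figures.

Batch per 99.99 g glaze:
  Tabular alumina: 11.65 g
  Strontium carbonate: 2.647 g
  ZrSiO4: 13.53 g
  TiO2: 14.05 g
  Potassium carbonate: 4.696 g
  Silica sand: 56.01 g
Total batch = 102.6 g; LOI loss = 2.595 g; yield = 97.47%

The working math keeps full precision in every operation. Mid-chain values appear rounded off to 4 significant figures at each printed step — each reported result takes a single rounding; all derived quantities are re-derived at full float precision (the six compositions, totals, LOI, yield, glass mass) starting from the weights on 99.99 g of glass exactly as shown in problem or answer.
Per-oxide target masses for 99.99 g glaze:
  SiO2: 60.16% × 99.99 = 60.15 g
  SrO: 1.848% × 99.99 = 1.848 g
  K2O: 3.213% × 99.99 = 3.213 g
  TiO2: 13.91% × 99.99 = 13.91 g
  Al2O3: 11.77% × 99.99 = 11.77 g
  ZrO2: 9.097% × 99.99 = 9.096 g
A balance pass over the oxides, from the weights as reported, under the basis named above (sums match the target masses once rounding is allowed for):
  SiO2: 13.53·0.3267 + 56.01·0.9950 = 60.15 g (target 60.15 g)
  SrO: 2.647·0.6982 = 1.848 g (target 1.848 g)
  K2O: 4.696·0.6842 = 3.213 g (target 3.213 g)
  TiO2: 14.05·0.9900 = 13.91 g (target 13.91 g)
  Al2O3: 11.65·0.9960 + 56.01·0.003000 = 11.77 g (target 11.77 g)
  ZrO2: 13.53·0.6723 = 9.096 g (target 9.096 g)
Auditing the glass mass value: net batch after ignition = 99.99 g (the Σ of target masses is 99.99 g; the stated basis being 99.99 g — deltas are rounding alone).
Adding the batch up: Σ batch = 102.6 g; ignition loss, Σ(batch × LOI) = 2.595 g; yield, glass over the total, = 97.47%.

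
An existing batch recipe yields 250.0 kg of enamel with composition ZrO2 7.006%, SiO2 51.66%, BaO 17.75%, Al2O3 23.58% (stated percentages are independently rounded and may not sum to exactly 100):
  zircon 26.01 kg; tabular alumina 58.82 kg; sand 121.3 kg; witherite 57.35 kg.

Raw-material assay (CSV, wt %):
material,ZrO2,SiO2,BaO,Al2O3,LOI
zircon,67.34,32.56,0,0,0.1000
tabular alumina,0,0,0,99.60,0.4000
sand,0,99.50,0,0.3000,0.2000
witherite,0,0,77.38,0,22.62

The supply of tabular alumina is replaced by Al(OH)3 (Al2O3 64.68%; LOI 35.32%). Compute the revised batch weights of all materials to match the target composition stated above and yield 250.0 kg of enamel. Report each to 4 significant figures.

In-progress results are printed with 4-significant-digit rounding in the working — each numeric step keeps full float precision in all steps — each reported number takes just one rounding — derived quantities, which include net glass mass, ignition loss, the four compositions, yield, the totals, are re-derived in exact precision, exactly as printed in either problem or answer, from the weighed amounts at 250.0 kg of glass.
Oxide mass targets, per 250.0 kg enamel:
  ZrO2: 7.006% × 250.0 = 17.52 kg
  SiO2: 51.66% × 250.0 = 129.2 kg
  BaO: 17.75% × 250.0 = 44.38 kg
  Al2O3: 23.58% × 250.0 = 58.95 kg
A balance pass over the oxides, from the weights as reported, per the basis as stated (oxide sums agree with the targets once rounding is allowed for):
  ZrO2: 26.01·0.6734 = 17.52 kg (target 17.52 kg)
  SiO2: 26.01·0.3256 + 121.3·0.9950 = 129.2 kg (target 129.2 kg)
  BaO: 57.35·0.7738 = 44.38 kg (target 44.38 kg)
  Al2O3: 90.58·0.6468 + 121.3·0.003000 = 58.95 kg (target 58.95 kg)
Mass balance on the glass: Σ batch − LOI loss = 250.0 kg (summing oxide targets gives 250.0 kg; basis as stated: 250.0 kg — any gap is answer rounding).
Batch total: Σ batch = 295.2 kg; LOI loss = Σ batch·LOI = 45.23 kg; as yield: glass ÷ batch → 84.68%.

Revised batch per 250.0 kg enamel:
  zircon: 26.01 kg
  Al(OH)3: 90.58 kg
  sand: 121.3 kg
  witherite: 57.35 kg
Total batch = 295.2 kg; LOI loss = 45.23 kg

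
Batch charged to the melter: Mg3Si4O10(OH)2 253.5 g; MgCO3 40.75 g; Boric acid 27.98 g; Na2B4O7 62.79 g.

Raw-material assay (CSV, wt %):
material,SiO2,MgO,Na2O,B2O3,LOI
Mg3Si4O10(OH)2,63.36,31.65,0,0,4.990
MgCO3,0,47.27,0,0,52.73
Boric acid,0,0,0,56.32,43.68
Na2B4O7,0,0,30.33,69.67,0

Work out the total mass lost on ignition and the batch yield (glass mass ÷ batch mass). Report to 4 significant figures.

LOI loss = 46.36 g; glass = 338.7 g; yield = 87.96%

Mid-chain values are printed with 4-significant-figure rounding alongside each step. Each numeric step runs at exact precision through every step; exactly one rounding is applied to each reported result. All derived quantities, which include the yield, totals, the four compositions, glass mass, LOI, are recomputed in exact precision, as they appear in problem or answer, from the batch weights at 338.7 g of glass.
Ignition loss by material:
  Mg3Si4O10(OH)2: 253.5 × 0.04990 = 12.65 g
  MgCO3: 40.75 × 0.5273 = 21.49 g
  Boric acid: 27.98 × 0.4368 = 12.22 g
  Na2B4O7: 62.79 × 0 = 0 g
Total LOI = 46.36 g
Glass = batch − LOI = 385.0 − 46.36 = 338.7 g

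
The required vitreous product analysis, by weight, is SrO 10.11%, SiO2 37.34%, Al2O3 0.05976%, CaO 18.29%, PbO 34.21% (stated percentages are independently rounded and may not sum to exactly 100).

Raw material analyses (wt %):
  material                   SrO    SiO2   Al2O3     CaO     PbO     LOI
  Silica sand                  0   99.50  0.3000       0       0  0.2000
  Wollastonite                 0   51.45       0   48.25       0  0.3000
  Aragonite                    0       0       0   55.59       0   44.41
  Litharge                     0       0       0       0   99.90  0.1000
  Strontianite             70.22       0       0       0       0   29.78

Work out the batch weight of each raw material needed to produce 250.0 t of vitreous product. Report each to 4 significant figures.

Batch per 250.0 t vitreous product:
  Silica sand: 49.80 t
  Wollastonite: 85.13 t
  Aragonite: 8.365 t
  Litharge: 85.61 t
  Strontianite: 35.99 t
Total batch = 264.9 t; LOI loss = 14.87 t; yield = 94.39%

Each numeric step carries exact precision at each step — in-progress results are shown (rounded to 4 significant digits) in the working. Every reported number is rounded exactly once; all derived quantities, which include glass mass, totals, five oxide percentages, the yield, ignition loss, are carried in full float precision, as set out in the problem or the answer, from the weighed amounts at 250.0 t of glass.
Target oxide masses per 250.0 t vitreous product:
  SrO: 10.11% × 250.0 = 25.28 t
  SiO2: 37.34% × 250.0 = 93.35 t
  Al2O3: 0.05976% × 250.0 = 0.1494 t
  CaO: 18.29% × 250.0 = 45.72 t
  PbO: 34.21% × 250.0 = 85.52 t
Sums-versus-targets review on the weights just shown, relative to the basis at hand (target by target, the sums agree inside rounding margins):
  SrO: 35.99·0.7022 = 25.27 t (target 25.28 t)
  SiO2: 49.80·0.9950 + 85.13·0.5145 = 93.35 t (target 93.35 t)
  Al2O3: 49.80·0.003000 = 0.1494 t (target 0.1494 t)
  CaO: 85.13·0.4825 + 8.365·0.5559 = 45.73 t (target 45.72 t)
  PbO: 85.61·0.9990 = 85.52 t (target 85.52 t)
Glass-mass bookkeeping: total batch − LOI = 250.0 t (targets for the oxides total 250.0 t; with the basis standing at 250.0 t — gaps are rounding artifacts).
Adding the batch up: Σ batch = 264.9 t; ignition loss, Σ(batch × LOI) = 14.87 t; yield: glass divided by total = 94.39%.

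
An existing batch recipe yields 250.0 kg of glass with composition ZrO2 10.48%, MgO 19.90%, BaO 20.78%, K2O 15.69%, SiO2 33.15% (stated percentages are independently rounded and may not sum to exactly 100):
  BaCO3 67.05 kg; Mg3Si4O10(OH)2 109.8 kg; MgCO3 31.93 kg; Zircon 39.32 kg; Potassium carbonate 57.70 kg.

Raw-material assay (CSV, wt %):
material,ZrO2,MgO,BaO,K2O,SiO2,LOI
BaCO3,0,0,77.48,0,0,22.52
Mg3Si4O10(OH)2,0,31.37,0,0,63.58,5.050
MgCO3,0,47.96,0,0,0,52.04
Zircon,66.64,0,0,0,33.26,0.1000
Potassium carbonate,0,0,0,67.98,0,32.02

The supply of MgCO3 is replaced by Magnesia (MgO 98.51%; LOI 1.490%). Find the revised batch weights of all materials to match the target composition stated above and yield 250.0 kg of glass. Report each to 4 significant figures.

Mid-chain values appear, with 4-significant-digit rounding, in the working; all internal work carries exact precision throughout; each reported result takes just one rounding — the derived quantities (glass mass, the yield, the five compositions, ignition loss, totals) are rebuilt using the weight values per 250.0 kg of glass at full float precision, precisely as stated by the problem or answer text.
Target oxide masses per 250.0 kg glass:
  ZrO2: 10.48% × 250.0 = 26.20 kg
  MgO: 19.90% × 250.0 = 49.75 kg
  BaO: 20.78% × 250.0 = 51.95 kg
  K2O: 15.69% × 250.0 = 39.22 kg
  SiO2: 33.15% × 250.0 = 82.88 kg
Per-oxide balance check working from each reported weight, per the basis as stated (delivered sums recover each target up to rounding of the answer):
  ZrO2: 39.32·0.6664 = 26.20 kg (target 26.20 kg)
  MgO: 109.8·0.3137 + 15.54·0.9851 = 49.75 kg (target 49.75 kg)
  BaO: 67.05·0.7748 = 51.95 kg (target 51.95 kg)
  K2O: 57.70·0.6798 = 39.22 kg (target 39.22 kg)
  SiO2: 109.8·0.6358 + 39.32·0.3326 = 82.89 kg (target 82.88 kg)
Glass mass check: whole batch net of LOI = 250.0 kg (summing oxide targets gives 250.0 kg; stated basis 250.0 kg — rounding explains the deltas).
Batch total: Σ batch = 289.4 kg; loss to ignition Σ batch·LOI = 39.39 kg; yield = glass ÷ total batch = 86.39%.

Revised batch per 250.0 kg glass:
  BaCO3: 67.05 kg
  Mg3Si4O10(OH)2: 109.8 kg
  Magnesia: 15.54 kg
  Zircon: 39.32 kg
  Potassium carbonate: 57.70 kg
Total batch = 289.4 kg; LOI loss = 39.39 kg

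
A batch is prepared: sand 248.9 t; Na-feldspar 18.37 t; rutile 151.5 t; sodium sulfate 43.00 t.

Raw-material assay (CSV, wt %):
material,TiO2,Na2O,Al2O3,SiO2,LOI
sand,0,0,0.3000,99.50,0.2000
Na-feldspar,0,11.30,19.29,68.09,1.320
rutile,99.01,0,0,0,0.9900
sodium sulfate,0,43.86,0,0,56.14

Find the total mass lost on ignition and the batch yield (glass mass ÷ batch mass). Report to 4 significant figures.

LOI loss = 26.38 t; glass = 435.4 t; yield = 94.29%

Every computation maintains full precision from first step to last. The intermediate values are displayed rounded to four significant digits in the working. A single rounding finalizes each reported figure. All derived quantities (the totals, ignition loss, net glass mass, the yield, four oxide percentages) are computed from the batch weights for 435.4 t of glass in exact precision precisely as stated by the problem or the answer.
Ignition loss by material:
  sand: 248.9 × 0.002000 = 0.4978 t
  Na-feldspar: 18.37 × 0.01320 = 0.2425 t
  rutile: 151.5 × 0.009900 = 1.500 t
  sodium sulfate: 43.00 × 0.5614 = 24.14 t
Total LOI = 26.38 t
Glass = batch − LOI = 461.8 − 26.38 = 435.4 t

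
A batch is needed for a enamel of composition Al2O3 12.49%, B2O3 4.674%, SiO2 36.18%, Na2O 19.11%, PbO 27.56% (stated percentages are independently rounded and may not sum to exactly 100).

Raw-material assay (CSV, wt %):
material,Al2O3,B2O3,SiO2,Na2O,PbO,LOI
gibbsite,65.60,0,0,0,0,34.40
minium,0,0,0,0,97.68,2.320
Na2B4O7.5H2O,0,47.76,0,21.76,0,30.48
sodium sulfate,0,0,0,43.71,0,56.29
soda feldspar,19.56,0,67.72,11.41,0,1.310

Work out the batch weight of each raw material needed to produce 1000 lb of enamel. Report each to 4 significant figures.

Batch per 1000 lb enamel:
  gibbsite: 31.10 lb
  minium: 282.1 lb
  Na2B4O7.5H2O: 97.86 lb
  sodium sulfate: 249.0 lb
  soda feldspar: 534.3 lb
Total batch = 1194 lb; LOI loss = 194.2 lb; yield = 83.74%

Intermediates are printed, rounded to four significant digits, at each printed step; the working math holds full float precision in all steps — every reported number is rounded a single time — the derived quantities (the yield, LOI, the totals, the five compositions, net glass mass) are computed starting from the weights per 1000 lb of glass in full float precision exactly as shown in the problem or the answer.
The oxide mass targets at 1000 lb enamel:
  Al2O3: 12.49% × 1000 = 124.9 lb
  B2O3: 4.674% × 1000 = 46.74 lb
  SiO2: 36.18% × 1000 = 361.8 lb
  Na2O: 19.11% × 1000 = 191.1 lb
  PbO: 27.56% × 1000 = 275.6 lb
Verifying the oxide balance applying the batch weights above, per the basis as stated (sums match the target masses up to rounding of the answer):
  Al2O3: 31.10·0.6560 + 534.3·0.1956 = 124.9 lb (target 124.9 lb)
  B2O3: 97.86·0.4776 = 46.74 lb (target 46.74 lb)
  SiO2: 534.3·0.6772 = 361.8 lb (target 361.8 lb)
  Na2O: 97.86·0.2176 + 249.0·0.4371 + 534.3·0.1141 = 191.1 lb (target 191.1 lb)
  PbO: 282.1·0.9768 = 275.6 lb (target 275.6 lb)
Glass mass check: total batch − LOI = 1000 lb (targets for the oxides total 1000 lb; with the basis standing at 1000 lb — deltas are rounding alone).
Total batch = Σ batch = 1194 lb; Σ batch·LOI gives LOI loss = 194.2 lb; as yield: glass ÷ batch → 83.74%.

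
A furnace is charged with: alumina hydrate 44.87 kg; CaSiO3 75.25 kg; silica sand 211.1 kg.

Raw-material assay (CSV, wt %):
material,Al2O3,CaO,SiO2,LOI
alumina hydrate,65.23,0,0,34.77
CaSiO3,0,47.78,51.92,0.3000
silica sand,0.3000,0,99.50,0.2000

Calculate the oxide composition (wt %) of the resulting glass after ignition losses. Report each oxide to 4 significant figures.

Glass mass = 315.0 kg (batch 331.2 − LOI 16.25).
Composition: Al2O3 9.494%, CaO 11.42%, SiO2 79.09%

The whole derivation runs at exact precision end to end; values along the way are displayed, rounded to 4 significant digits, alongside each step — a single rounding produces every reported number; all derived quantities, including the totals, yield, net glass mass, the three compositions, LOI, are carried starting from the weights at 315.0 kg of glass in full float precision, exactly as shown in question or answer.
Per-oxide mass from batch:
  Al2O3: 44.87·0.6523 + 211.1·0.003000 = 29.90 kg
  CaO: 75.25·0.4778 = 35.95 kg
  SiO2: 75.25·0.5192 + 211.1·0.9950 = 249.1 kg
LOI: 44.87·0.3477 + 75.25·0.003000 + 211.1·0.002000 = 16.25 kg
batch − LOI leaves glass = 331.2 − 16.25 = 315.0 kg (equal to the oxide-mass sum)
percent share: oxide ÷ glass, ×100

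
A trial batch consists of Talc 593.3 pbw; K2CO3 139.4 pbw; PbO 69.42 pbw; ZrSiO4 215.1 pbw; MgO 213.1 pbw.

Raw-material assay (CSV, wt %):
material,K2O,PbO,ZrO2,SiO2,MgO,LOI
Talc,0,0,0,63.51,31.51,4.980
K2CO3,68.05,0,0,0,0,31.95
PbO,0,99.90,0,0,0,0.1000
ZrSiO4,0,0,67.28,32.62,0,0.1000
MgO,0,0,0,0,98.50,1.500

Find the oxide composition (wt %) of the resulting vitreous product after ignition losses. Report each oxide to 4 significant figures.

All arithmetic maintains exact precision end to end. The intermediate values appear, rounded to 4 significant digits, between the steps — each reported result is rounded a single time; derived quantities are re-derived from the weighed amounts for 1153 pbw of glass in full precision (totals, yield, the five compositions, ignition loss, net glass mass) as quoted within the problem or the answer.
Oxide masses out of the charge:
  K2O: 139.4·0.6805 = 94.86 pbw
  PbO: 69.42·0.9990 = 69.35 pbw
  ZrO2: 215.1·0.6728 = 144.7 pbw
  SiO2: 593.3·0.6351 + 215.1·0.3262 = 447.0 pbw
  MgO: 593.3·0.3151 + 213.1·0.9850 = 396.9 pbw
LOI: 593.3·0.04980 + 139.4·0.3195 + 69.42·0.001000 + 215.1·0.001000 + 213.1·0.01500 = 77.57 pbw
Resulting glass, batch − LOI: 1230 − 77.57 = 1153 pbw (= Σ oxide masses)
oxide / glass × 100 gives the wt %

Glass mass = 1153 pbw (batch 1230 − LOI 77.57).
Composition: K2O 8.229%, PbO 6.016%, ZrO2 12.55%, SiO2 38.77%, MgO 34.43%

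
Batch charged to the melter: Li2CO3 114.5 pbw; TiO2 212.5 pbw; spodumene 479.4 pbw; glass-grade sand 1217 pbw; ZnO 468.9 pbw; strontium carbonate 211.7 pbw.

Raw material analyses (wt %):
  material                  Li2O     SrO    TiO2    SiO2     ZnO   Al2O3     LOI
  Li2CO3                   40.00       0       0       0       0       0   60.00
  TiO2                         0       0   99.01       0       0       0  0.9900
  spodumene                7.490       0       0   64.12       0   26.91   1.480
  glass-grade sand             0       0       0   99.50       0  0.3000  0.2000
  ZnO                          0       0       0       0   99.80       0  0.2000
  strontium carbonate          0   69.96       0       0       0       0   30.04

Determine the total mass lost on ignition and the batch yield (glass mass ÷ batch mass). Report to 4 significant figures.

LOI loss = 144.9 pbw; glass = 2559 pbw; yield = 94.64%

Working values appear with 4-significant-figure rounding at each printed step. Exact precision is held in all steps. Each reported number is rounded only once; all derived quantities (glass mass, the totals, six oxide percentages, the yield, LOI) are rebuilt at full float precision starting from the weights at 2559 pbw of glass exactly as shown in the question or the answer.
Each material's LOI contribution:
  Li2CO3: 114.5 × 0.6000 = 68.70 pbw
  TiO2: 212.5 × 0.009900 = 2.104 pbw
  spodumene: 479.4 × 0.01480 = 7.095 pbw
  glass-grade sand: 1217 × 0.002000 = 2.434 pbw
  ZnO: 468.9 × 0.002000 = 0.9378 pbw
  strontium carbonate: 211.7 × 0.3004 = 63.59 pbw
Total LOI = 144.9 pbw
Glass = batch − LOI = 2704 − 144.9 = 2559 pbw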